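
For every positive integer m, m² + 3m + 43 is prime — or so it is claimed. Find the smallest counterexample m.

m = 39

We need the least positive integer m for which m² + 3m + 43 is not prime.
The first 38 eligible values, up to m = 38, all satisfy the conclusion.
m = 39: m² + 3m + 43 = 1681 = 41 × 41, composite.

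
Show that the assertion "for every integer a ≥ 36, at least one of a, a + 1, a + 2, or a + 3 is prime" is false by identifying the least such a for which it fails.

A counterexample is any integer a ≥ 36 such that a, a + 1, a + 2, a + 3 are all composite; we check each in order.
The first 12 eligible values, up to a = 47, all satisfy the conclusion.
a = 48: 48 = 2 × 24; 49 = 7 × 7; 50 = 2 × 25; 51 = 3 × 17 — all composite.
Hence a = 48 is a counterexample.

a = 48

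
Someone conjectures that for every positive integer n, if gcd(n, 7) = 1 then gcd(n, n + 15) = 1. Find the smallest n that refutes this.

We need the least positive integer n for which gcd(n, 7) = 1 but gcd(n, n + 15) > 1.
n = 1: gcd(1, 16) = 1.
n = 2: gcd(2, 17) = 1.
n = 3: gcd(3, 18) = 3.

n = 3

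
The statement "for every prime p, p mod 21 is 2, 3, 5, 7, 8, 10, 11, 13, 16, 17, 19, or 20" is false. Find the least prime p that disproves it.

p = 43

Check each prime p in order until the claim fails.
For p = 2, 3, 5, 7, …, 31, 37, 41 the conclusion holds.
p = 43: 43 mod 21 = 1 — not in {2, 3, 5, 7, 8, 10, 11, 13, 16, 17, 19, 20}.
Thus p = 43 disproves the claim, and no smaller p works.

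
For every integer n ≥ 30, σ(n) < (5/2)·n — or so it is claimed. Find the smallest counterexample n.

n = 36

For n = 30, 31, 32, 33, 34, 35 the conclusion holds.
n = 36: σ(36) = 91; 91 ≥ 90.
So n = 36 is the smallest counterexample.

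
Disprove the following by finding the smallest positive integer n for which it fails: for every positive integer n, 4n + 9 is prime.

n = 3

We need the least positive integer n for which 4n + 9 is not prime.
n = 1: 4n + 9 = 13, prime.
n = 2: 4n + 9 = 17, prime.
n = 3: 4n + 9 = 21 = 3 × 7, composite.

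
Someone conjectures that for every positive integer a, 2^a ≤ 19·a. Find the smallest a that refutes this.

A counterexample is any positive integer a such that 2^a > 19·a; we check each in order.
The first 7 eligible values, up to a = 7, all satisfy the conclusion.
a = 8: 2^a = 256 and 19·a = 152, so 256 > 152.

a = 8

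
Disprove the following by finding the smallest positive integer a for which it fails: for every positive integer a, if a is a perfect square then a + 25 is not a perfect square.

For a = 1, 4, 9, 16, …, 81, 100, 121 the conclusion holds.
a = 144: 144 = 12² and 144 + 25 = 169 = 13².

a = 144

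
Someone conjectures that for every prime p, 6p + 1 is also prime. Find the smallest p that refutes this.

The first 7 eligible values, up to p = 17, all satisfy the conclusion.
p = 19: 6p + 1 = 115 = 5 × 23, not prime.

p = 19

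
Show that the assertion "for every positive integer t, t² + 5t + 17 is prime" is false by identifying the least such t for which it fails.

t = 8

Check each positive integer t in order until t² + 5t + 17 is not prime.
For t = 1, 2, 3, 4, 5, 6, 7 the conclusion holds.
t = 8: t² + 5t + 17 = 121 = 11 × 11, composite.
Hence t = 8 is a counterexample.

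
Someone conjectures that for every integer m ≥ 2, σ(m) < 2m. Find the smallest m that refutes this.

A counterexample is any integer m ≥ 2 such that the claim fails; we check each in order.
The first 4 eligible values, up to m = 5, all satisfy the conclusion.
m = 6: σ(6) = 12; 12 ≥ 12.

m = 6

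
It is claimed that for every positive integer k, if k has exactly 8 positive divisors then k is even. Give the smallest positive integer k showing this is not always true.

k = 105

A counterexample is any positive integer k such that k has exactly 8 positive divisors but k is odd; we check each in order.
For k = 24, 30, 40, 42, …, 88, 102, 104 the conclusion holds.
k = 105: divisors of 105: 1, 3, 5, 7, 15, 21, 35, 105; 105 is odd.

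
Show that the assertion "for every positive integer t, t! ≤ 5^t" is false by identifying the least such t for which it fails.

t = 12

A counterexample is any positive integer t such that t! > 5^t; we check each in order.
For t = 1, 2, 3, 4, …, 9, 10, 11 the conclusion holds.
t = 12: t! = 479001600 and 5^t = 244140625, so 479001600 > 244140625.
Thus t = 12 disproves the claim, and no smaller t works.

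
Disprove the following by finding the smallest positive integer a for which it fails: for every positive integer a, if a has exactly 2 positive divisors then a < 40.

The first 12 eligible values, up to a = 37, all satisfy the conclusion.
a = 41: τ(41) = 2; 41 ≥ 40.
So a = 41 is the smallest counterexample.

a = 41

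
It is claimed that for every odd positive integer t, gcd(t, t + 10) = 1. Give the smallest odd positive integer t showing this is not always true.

A counterexample is any odd positive integer t such that gcd(t, t + 10) > 1; we check each in order.
For t = 1, 3 the conclusion holds.
t = 5: gcd(5, 15) = 5.
So t = 5 is the smallest counterexample.

t = 5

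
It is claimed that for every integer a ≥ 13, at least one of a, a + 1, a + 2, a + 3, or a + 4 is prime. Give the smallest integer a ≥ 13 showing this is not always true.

We need the least integer a ≥ 13 for which a, a + 1, a + 2, a + 3, a + 4 are all composite.
The first 11 eligible values, up to a = 23, all satisfy the conclusion.
a = 24: 24 = 2 × 12; 25 = 5 × 5; 26 = 2 × 13; 27 = 3 × 9; 28 = 2 × 14 — all composite.
Hence a = 24 is a counterexample.

a = 24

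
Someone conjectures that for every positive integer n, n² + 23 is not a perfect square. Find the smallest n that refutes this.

A counterexample is any positive integer n such that n² + 23 is a perfect square; we check each in order.
The first 10 eligible values, up to n = 10, all satisfy the conclusion.
n = 11: 11² + 23 = 144 = 12², a perfect square.
Thus n = 11 disproves the claim, and no smaller n works.

n = 11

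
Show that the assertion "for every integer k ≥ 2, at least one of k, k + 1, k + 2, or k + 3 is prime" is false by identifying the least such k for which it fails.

k = 24

We need the least integer k ≥ 2 for which k, k + 1, k + 2, k + 3 are all composite.
For k = 2, 3, 4, 5, …, 21, 22, 23 the conclusion holds.
k = 24: 24 = 2 × 12; 25 = 5 × 5; 26 = 2 × 13; 27 = 3 × 9 — all composite.
Hence k = 24 is a counterexample.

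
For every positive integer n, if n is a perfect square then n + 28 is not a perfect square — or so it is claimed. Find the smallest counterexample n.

n = 1: 1 + 28 = 29, not a perfect square.
n = 4: 4 + 28 = 32, not a perfect square.
n = 9: 9 + 28 = 37, not a perfect square.
n = 16: 16 + 28 = 44, not a perfect square.
n = 25: 25 + 28 = 53, not a perfect square.
n = 36: 36 = 6² and 36 + 28 = 64 = 8².

n = 36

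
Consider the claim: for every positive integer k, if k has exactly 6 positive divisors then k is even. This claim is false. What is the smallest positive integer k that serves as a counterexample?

k = 45

Check each positive integer k in order until k has exactly 6 positive divisors but k is odd.
For k = 12, 18, 20, 28, 32, 44 the conclusion holds.
k = 45: divisors of 45: 1, 3, 5, 9, 15, 45; 45 is odd.
So k = 45 is the smallest counterexample.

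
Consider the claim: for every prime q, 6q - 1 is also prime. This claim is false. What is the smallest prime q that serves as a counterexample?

q = 11

We need the least prime q for which 6q - 1 is not prime.
q = 2: 6q - 1 = 11, prime.
q = 3: 6q - 1 = 17, prime.
q = 5: 6q - 1 = 29, prime.
q = 7: 6q - 1 = 41, prime.
q = 11: 6q - 1 = 65 = 5 × 13, not prime.
So q = 11 is the smallest counterexample.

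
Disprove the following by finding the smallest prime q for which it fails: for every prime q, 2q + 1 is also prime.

We need the least prime q for which 2q + 1 is not prime.
For q = 2, 3, 5 the conclusion holds.
q = 7: 2q + 1 = 15 = 3 × 5, not prime.
Thus q = 7 disproves the claim, and no smaller q works.

q = 7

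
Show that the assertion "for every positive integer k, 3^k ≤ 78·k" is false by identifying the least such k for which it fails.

Check each positive integer k in order until 3^k > 78·k.
For k = 1, 2, 3, 4, 5 the conclusion holds.
k = 6: 3^k = 729 and 78·k = 468, so 729 > 468.
Thus k = 6 disproves the claim, and no smaller k works.

k = 6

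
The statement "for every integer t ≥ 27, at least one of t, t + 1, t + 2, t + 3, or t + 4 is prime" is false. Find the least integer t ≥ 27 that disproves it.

A counterexample is any integer t ≥ 27 such that t, t + 1, t + 2, t + 3, t + 4 are all composite; we check each in order.
t = 27: 29 is prime.
t = 28: 29 is prime.
t = 29: 29 is prime.
t = 30: 31 is prime.
t = 31: 31 is prime.
t = 32: 32 = 2 × 16; 33 = 3 × 11; 34 = 2 × 17; 35 = 5 × 7; 36 = 2 × 18 — all composite.

t = 32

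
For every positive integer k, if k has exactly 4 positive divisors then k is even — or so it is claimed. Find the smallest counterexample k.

k = 15

Check each positive integer k in order until k has exactly 4 positive divisors but k is odd.
k = 6: divisors of 6: 1, 2, 3, 6; 6 is even.
k = 8: divisors of 8: 1, 2, 4, 8; 8 is even.
k = 10: divisors of 10: 1, 2, 5, 10; 10 is even.
k = 14: divisors of 14: 1, 2, 7, 14; 14 is even.
k = 15: divisors of 15: 1, 3, 5, 15; 15 is odd.
Thus k = 15 disproves the claim, and no smaller k works.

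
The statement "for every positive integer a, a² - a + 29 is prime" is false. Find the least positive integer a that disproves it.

a = 3

Check each positive integer a in order until a² - a + 29 is not prime.
For a = 1, 2 the conclusion holds.
a = 3: a² - a + 29 = 35 = 5 × 7, composite.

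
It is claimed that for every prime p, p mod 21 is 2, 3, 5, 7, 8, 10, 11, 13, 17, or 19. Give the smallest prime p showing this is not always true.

p = 37

We need the least prime p for which the claim fails.
For p = 2, 3, 5, 7, …, 23, 29, 31 the conclusion holds.
p = 37: 37 mod 21 = 16 — not in {2, 3, 5, 7, 8, 10, 11, 13, 17, 19}.
Hence p = 37 is a counterexample.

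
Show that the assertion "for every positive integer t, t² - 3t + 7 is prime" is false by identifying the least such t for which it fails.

The first 5 eligible values, up to t = 5, all satisfy the conclusion.
t = 6: t² - 3t + 7 = 25 = 5 × 5, composite.
So t = 6 is the smallest counterexample.

t = 6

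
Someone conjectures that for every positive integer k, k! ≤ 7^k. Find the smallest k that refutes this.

We need the least positive integer k for which k! > 7^k.
The first 16 eligible values, up to k = 16, all satisfy the conclusion.
k = 17: k! = 355687428096000 and 7^k = 232630513987207, so 355687428096000 > 232630513987207.
Hence k = 17 is a counterexample.

k = 17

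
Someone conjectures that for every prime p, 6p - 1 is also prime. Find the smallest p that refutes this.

A counterexample is any prime p such that 6p - 1 is not prime; we check each in order.
The first 4 eligible values, up to p = 7, all satisfy the conclusion.
p = 11: 6p - 1 = 65 = 5 × 13, not prime.

p = 11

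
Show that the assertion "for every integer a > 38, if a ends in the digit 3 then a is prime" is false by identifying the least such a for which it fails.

a = 43: 43 ends in 3 and is prime.
a = 53: 53 ends in 3 and is prime.
a = 63: 63 ends in 3; 63 = 3 × 21, composite.
Thus a = 63 disproves the claim, and no smaller a works.

a = 63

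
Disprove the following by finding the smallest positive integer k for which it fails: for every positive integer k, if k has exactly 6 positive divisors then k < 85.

The first 13 eligible values, up to k = 76, all satisfy the conclusion.
k = 92: τ(92) = 6; 92 ≥ 85.
So k = 92 is the smallest counterexample.

k = 92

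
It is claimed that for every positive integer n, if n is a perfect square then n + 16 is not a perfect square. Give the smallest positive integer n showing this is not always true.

n = 9

A counterexample is any positive integer n such that n is a perfect square but n + 16 is a perfect square; we check each in order.
For n = 1, 4 the conclusion holds.
n = 9: 9 = 3² and 9 + 16 = 25 = 5².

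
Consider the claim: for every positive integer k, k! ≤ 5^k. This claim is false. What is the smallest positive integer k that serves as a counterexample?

A counterexample is any positive integer k such that k! > 5^k; we check each in order.
For k = 1, 2, 3, 4, …, 9, 10, 11 the conclusion holds.
k = 12: k! = 479001600 and 5^k = 244140625, so 479001600 > 244140625.
So k = 12 is the smallest counterexample.

k = 12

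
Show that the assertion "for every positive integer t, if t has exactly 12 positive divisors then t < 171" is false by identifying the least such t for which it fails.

t = 198

Check each positive integer t in order until t has exactly 12 positive divisors but the claim fails.
For t = 60, 72, 84, 90, …, 150, 156, 160 the conclusion holds.
t = 198: τ(198) = 12; 198 ≥ 171.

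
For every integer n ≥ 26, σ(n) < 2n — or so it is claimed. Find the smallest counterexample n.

n = 28

For n = 26, 27 the conclusion holds.
n = 28: σ(28) = 56; 56 ≥ 56.
So n = 28 is the smallest counterexample.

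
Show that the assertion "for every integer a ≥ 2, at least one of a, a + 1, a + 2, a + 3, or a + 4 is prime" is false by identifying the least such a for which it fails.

a = 24

We need the least integer a ≥ 2 for which a, a + 1, a + 2, a + 3, a + 4 are all composite.
The first 22 eligible values, up to a = 23, all satisfy the conclusion.
a = 24: 24 = 2 × 12; 25 = 5 × 5; 26 = 2 × 13; 27 = 3 × 9; 28 = 2 × 14 — all composite.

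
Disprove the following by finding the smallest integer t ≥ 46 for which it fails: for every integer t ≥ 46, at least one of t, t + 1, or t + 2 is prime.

t = 48

A counterexample is any integer t ≥ 46 such that t, t + 1, t + 2 are all composite; we check each in order.
For t = 46, 47 the conclusion holds.
t = 48: 48 = 2 × 24; 49 = 7 × 7; 50 = 2 × 25 — all composite.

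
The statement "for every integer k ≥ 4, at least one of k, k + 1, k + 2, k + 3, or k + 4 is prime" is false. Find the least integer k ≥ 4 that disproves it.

Check each integer k ≥ 4 in order until k, k + 1, k + 2, k + 3, k + 4 are all composite.
For k = 4, 5, 6, 7, …, 21, 22, 23 the conclusion holds.
k = 24: 24 = 2 × 12; 25 = 5 × 5; 26 = 2 × 13; 27 = 3 × 9; 28 = 2 × 14 — all composite.

k = 24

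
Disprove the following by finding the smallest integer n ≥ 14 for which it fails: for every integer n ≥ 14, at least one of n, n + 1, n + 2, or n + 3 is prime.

Check each integer n ≥ 14 in order until n, n + 1, n + 2, n + 3 are all composite.
For n = 14, 15, 16, 17, 18, 19, 20, 21, 22, 23 the conclusion holds.
n = 24: 24 = 2 × 12; 25 = 5 × 5; 26 = 2 × 13; 27 = 3 × 9 — all composite.
So n = 24 is the smallest counterexample.

n = 24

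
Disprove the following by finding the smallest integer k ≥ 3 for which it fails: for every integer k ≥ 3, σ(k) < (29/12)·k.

k = 24

For k = 3, 4, 5, 6, …, 21, 22, 23 the conclusion holds.
k = 24: σ(24) = 60; 60 ≥ 58.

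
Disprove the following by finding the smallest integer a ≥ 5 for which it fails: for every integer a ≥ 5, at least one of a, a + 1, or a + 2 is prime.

A counterexample is any integer a ≥ 5 such that a, a + 1, a + 2 are all composite; we check each in order.
a = 5: 5 is prime.
a = 6: 7 is prime.
a = 7: 7 is prime.
a = 8: 8 = 2 × 4; 9 = 3 × 3; 10 = 2 × 5 — all composite.

a = 8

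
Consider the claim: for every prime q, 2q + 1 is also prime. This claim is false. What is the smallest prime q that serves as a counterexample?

q = 7

Check each prime q in order until 2q + 1 is not prime.
q = 2: 2q + 1 = 5, prime.
q = 3: 2q + 1 = 7, prime.
q = 5: 2q + 1 = 11, prime.
q = 7: 2q + 1 = 15 = 3 × 5, not prime.
Hence q = 7 is a counterexample.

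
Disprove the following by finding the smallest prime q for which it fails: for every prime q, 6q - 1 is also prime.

q = 11

Check each prime q in order until 6q - 1 is not prime.
For q = 2, 3, 5, 7 the conclusion holds.
q = 11: 6q - 1 = 65 = 5 × 13, not prime.
Hence q = 11 is a counterexample.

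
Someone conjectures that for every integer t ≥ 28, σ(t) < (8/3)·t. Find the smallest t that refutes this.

t = 60

For t = 28, 29, 30, 31, …, 57, 58, 59 the conclusion holds.
t = 60: σ(60) = 168; 168 ≥ 160.
Hence t = 60 is a counterexample.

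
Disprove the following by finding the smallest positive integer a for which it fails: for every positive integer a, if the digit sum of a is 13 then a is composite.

a = 67

We need the least positive integer a for which the digit sum of a is 13 but a is prime.
a = 49: digit sum 13; 49 is composite.
a = 58: digit sum 13; 58 is composite.
a = 67: digit sum 13; 67 is prime, not composite.
So a = 67 is the smallest counterexample.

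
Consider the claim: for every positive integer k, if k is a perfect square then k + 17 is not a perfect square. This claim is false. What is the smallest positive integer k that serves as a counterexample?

k = 64

We need the least positive integer k for which k is a perfect square but k + 17 is a perfect square.
k = 1: 1 + 17 = 18, not a perfect square.
k = 4: 4 + 17 = 21, not a perfect square.
k = 9: 9 + 17 = 26, not a perfect square.
k = 16: 16 + 17 = 33, not a perfect square.
k = 25: 25 + 17 = 42, not a perfect square.
k = 36: 36 + 17 = 53, not a perfect square.
k = 49: 49 + 17 = 66, not a perfect square.
k = 64: 64 = 8² and 64 + 17 = 81 = 9².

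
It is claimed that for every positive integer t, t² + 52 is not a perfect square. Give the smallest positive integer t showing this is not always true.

We need the least positive integer t for which t² + 52 is a perfect square.
For t = 1, 2, 3, 4, …, 9, 10, 11 the conclusion holds.
t = 12: 12² + 52 = 196 = 14², a perfect square.

t = 12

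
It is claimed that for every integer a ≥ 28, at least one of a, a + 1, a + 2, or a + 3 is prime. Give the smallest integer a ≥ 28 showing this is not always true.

a = 28: 29 is prime.
a = 29: 29 is prime.
a = 30: 31 is prime.
a = 31: 31 is prime.
a = 32: 32 = 2 × 16; 33 = 3 × 11; 34 = 2 × 17; 35 = 5 × 7 — all composite.
Hence a = 32 is a counterexample.

a = 32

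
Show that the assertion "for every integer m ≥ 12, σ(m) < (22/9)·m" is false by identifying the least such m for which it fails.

We need the least integer m ≥ 12 for which the claim fails.
For m = 12, 13, 14, 15, …, 21, 22, 23 the conclusion holds.
m = 24: σ(24) = 60; 60 ≥ 176/3.

m = 24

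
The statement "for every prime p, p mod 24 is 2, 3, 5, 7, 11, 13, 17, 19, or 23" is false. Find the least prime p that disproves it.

For p = 2, 3, 5, 7, …, 61, 67, 71 the conclusion holds.
p = 73: 73 mod 24 = 1 — not in {2, 3, 5, 7, 11, 13, 17, 19, 23}.
Hence p = 73 is a counterexample.

p = 73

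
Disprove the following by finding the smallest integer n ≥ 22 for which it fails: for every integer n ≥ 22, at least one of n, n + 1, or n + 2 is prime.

n = 24

For n = 22, 23 the conclusion holds.
n = 24: 24 = 2 × 12; 25 = 5 × 5; 26 = 2 × 13 — all composite.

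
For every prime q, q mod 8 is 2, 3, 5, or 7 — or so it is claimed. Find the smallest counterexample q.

q = 17

A counterexample is any prime q such that the claim fails; we check each in order.
The first 6 eligible values, up to q = 13, all satisfy the conclusion.
q = 17: 17 mod 8 = 1 — not in {2, 3, 5, 7}.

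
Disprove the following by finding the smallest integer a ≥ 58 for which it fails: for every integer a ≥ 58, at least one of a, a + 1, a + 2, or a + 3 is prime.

A counterexample is any integer a ≥ 58 such that a, a + 1, a + 2, a + 3 are all composite; we check each in order.
For a = 58, 59, 60, 61 the conclusion holds.
a = 62: 62 = 2 × 31; 63 = 3 × 21; 64 = 2 × 32; 65 = 5 × 13 — all composite.
Hence a = 62 is a counterexample.

a = 62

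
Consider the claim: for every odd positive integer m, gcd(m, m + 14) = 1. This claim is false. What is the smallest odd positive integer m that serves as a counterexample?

A counterexample is any odd positive integer m such that gcd(m, m + 14) > 1; we check each in order.
m = 1: gcd(1, 15) = 1.
m = 3: gcd(3, 17) = 1.
m = 5: gcd(5, 19) = 1.
m = 7: gcd(7, 21) = 7.

m = 7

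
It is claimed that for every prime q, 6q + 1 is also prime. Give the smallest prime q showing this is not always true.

q = 19

For q = 2, 3, 5, 7, 11, 13, 17 the conclusion holds.
q = 19: 6q + 1 = 115 = 5 × 23, not prime.
Hence q = 19 is a counterexample.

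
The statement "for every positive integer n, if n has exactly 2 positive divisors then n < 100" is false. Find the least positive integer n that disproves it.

We need the least positive integer n for which n has exactly 2 positive divisors but the claim fails.
For n = 2, 3, 5, 7, …, 83, 89, 97 the conclusion holds.
n = 101: τ(101) = 2; 101 ≥ 100.

n = 101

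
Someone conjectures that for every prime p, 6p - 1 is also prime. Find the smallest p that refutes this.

p = 11

For p = 2, 3, 5, 7 the conclusion holds.
p = 11: 6p - 1 = 65 = 5 × 13, not prime.
So p = 11 is the smallest counterexample.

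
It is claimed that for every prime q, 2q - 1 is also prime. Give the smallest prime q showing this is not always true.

q = 5

For q = 2, 3 the conclusion holds.
q = 5: 2q - 1 = 9 = 3 × 3, not prime.
So q = 5 is the smallest counterexample.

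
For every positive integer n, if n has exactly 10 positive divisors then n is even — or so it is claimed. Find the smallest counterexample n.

For n = 48, 80, 112, 162, 176, 208, 272, 304, 368 the conclusion holds.
n = 405: divisors of 405: 10 divisors; 405 is odd.

n = 405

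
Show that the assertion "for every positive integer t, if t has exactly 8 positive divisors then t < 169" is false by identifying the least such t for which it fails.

We need the least positive integer t for which t has exactly 8 positive divisors but the claim fails.
For t = 24, 30, 40, 42, …, 152, 154, 165 the conclusion holds.
t = 170: τ(170) = 8; 170 ≥ 169.

t = 170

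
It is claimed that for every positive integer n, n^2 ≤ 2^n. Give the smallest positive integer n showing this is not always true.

n = 3

A counterexample is any positive integer n such that n^2 > 2^n; we check each in order.
For n = 1, 2 the conclusion holds.
n = 3: n^2 = 9 and 2^n = 8, so 9 > 8.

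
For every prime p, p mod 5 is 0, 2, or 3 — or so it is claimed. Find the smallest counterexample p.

p = 11

We need the least prime p for which the claim fails.
The first 4 eligible values, up to p = 7, all satisfy the conclusion.
p = 11: 11 mod 5 = 1 — not in {0, 2, 3}.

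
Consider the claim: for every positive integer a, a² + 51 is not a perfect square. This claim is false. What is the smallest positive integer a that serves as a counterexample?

a = 7

Check each positive integer a in order until a² + 51 is a perfect square.
The first 6 eligible values, up to a = 6, all satisfy the conclusion.
a = 7: 7² + 51 = 100 = 10², a perfect square.
Thus a = 7 disproves the claim, and no smaller a works.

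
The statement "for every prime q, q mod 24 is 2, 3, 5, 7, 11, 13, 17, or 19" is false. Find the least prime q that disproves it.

q = 23

A counterexample is any prime q such that the claim fails; we check each in order.
q = 2: 2 mod 24 = 2.
q = 3: 3 mod 24 = 3.
q = 5: 5 mod 24 = 5.
q = 7: 7 mod 24 = 7.
q = 11: 11 mod 24 = 11.
q = 13: 13 mod 24 = 13.
q = 17: 17 mod 24 = 17.
q = 19: 19 mod 24 = 19.
q = 23: 23 mod 24 = 23 — not in {2, 3, 5, 7, 11, 13, 17, 19}.
Thus q = 23 disproves the claim, and no smaller q works.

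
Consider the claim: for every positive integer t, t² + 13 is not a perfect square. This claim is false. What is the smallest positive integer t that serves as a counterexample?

We need the least positive integer t for which t² + 13 is a perfect square.
For t = 1, 2, 3, 4, 5 the conclusion holds.
t = 6: 6² + 13 = 49 = 7², a perfect square.
Hence t = 6 is a counterexample.

t = 6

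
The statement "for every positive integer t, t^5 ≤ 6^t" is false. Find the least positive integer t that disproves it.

t = 3

We need the least positive integer t for which t^5 > 6^t.
For t = 1, 2 the conclusion holds.
t = 3: t^5 = 243 and 6^t = 216, so 243 > 216.
So t = 3 is the smallest counterexample.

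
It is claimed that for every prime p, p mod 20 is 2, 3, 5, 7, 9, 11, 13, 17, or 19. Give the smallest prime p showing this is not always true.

A counterexample is any prime p such that the claim fails; we check each in order.
For p = 2, 3, 5, 7, …, 29, 31, 37 the conclusion holds.
p = 41: 41 mod 20 = 1 — not in {2, 3, 5, 7, 9, 11, 13, 17, 19}.
Thus p = 41 disproves the claim, and no smaller p works.

p = 41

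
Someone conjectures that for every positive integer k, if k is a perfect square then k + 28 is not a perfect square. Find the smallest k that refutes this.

We need the least positive integer k for which k is a perfect square but k + 28 is a perfect square.
The first 5 eligible values, up to k = 25, all satisfy the conclusion.
k = 36: 36 = 6² and 36 + 28 = 64 = 8².
Thus k = 36 disproves the claim, and no smaller k works.

k = 36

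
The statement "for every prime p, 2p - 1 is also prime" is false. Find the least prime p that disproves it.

We need the least prime p for which 2p - 1 is not prime.
For p = 2, 3 the conclusion holds.
p = 5: 2p - 1 = 9 = 3 × 3, not prime.

p = 5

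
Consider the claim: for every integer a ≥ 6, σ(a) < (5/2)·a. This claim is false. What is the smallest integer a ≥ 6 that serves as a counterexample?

a = 24

Check each integer a ≥ 6 in order until the claim fails.
The first 18 eligible values, up to a = 23, all satisfy the conclusion.
a = 24: σ(24) = 60; 60 ≥ 60.
Thus a = 24 disproves the claim, and no smaller a works.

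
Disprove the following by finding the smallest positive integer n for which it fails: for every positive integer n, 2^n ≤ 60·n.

We need the least positive integer n for which 2^n > 60·n.
For n = 1, 2, 3, 4, 5, 6, 7, 8, 9 the conclusion holds.
n = 10: 2^n = 1024 and 60·n = 600, so 1024 > 600.
So n = 10 is the smallest counterexample.

n = 10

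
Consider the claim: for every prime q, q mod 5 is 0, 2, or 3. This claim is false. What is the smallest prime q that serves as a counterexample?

q = 2: 2 mod 5 = 2.
q = 3: 3 mod 5 = 3.
q = 5: 5 mod 5 = 0.
q = 7: 7 mod 5 = 2.
q = 11: 11 mod 5 = 1 — not in {0, 2, 3}.

q = 11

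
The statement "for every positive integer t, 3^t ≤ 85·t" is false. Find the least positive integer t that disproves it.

Check each positive integer t in order until 3^t > 85·t.
t = 1: 3^t = 3 and 85·t = 85, so 3 ≤ 85.
t = 2: 3^t = 9 and 85·t = 170, so 9 ≤ 170.
t = 3: 3^t = 27 and 85·t = 255, so 27 ≤ 255.
t = 4: 3^t = 81 and 85·t = 340, so 81 ≤ 340.
t = 5: 3^t = 243 and 85·t = 425, so 243 ≤ 425.
t = 6: 3^t = 729 and 85·t = 510, so 729 > 510.
Thus t = 6 disproves the claim, and no smaller t works.

t = 6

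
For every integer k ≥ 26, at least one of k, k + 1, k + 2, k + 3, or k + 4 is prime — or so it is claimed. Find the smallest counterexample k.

A counterexample is any integer k ≥ 26 such that k, k + 1, k + 2, k + 3, k + 4 are all composite; we check each in order.
The first 6 eligible values, up to k = 31, all satisfy the conclusion.
k = 32: 32 = 2 × 16; 33 = 3 × 11; 34 = 2 × 17; 35 = 5 × 7; 36 = 2 × 18 — all composite.
Thus k = 32 disproves the claim, and no smaller k works.

k = 32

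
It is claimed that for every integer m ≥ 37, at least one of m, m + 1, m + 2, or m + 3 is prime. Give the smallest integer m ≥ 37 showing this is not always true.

m = 48

For m = 37, 38, 39, 40, …, 45, 46, 47 the conclusion holds.
m = 48: 48 = 2 × 24; 49 = 7 × 7; 50 = 2 × 25; 51 = 3 × 17 — all composite.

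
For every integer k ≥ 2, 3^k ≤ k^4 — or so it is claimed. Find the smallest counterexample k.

k = 8

A counterexample is any integer k ≥ 2 such that 3^k > k^4; we check each in order.
The first 6 eligible values, up to k = 7, all satisfy the conclusion.
k = 8: 3^k = 6561 and k^4 = 4096, so 6561 > 4096.
So k = 8 is the smallest counterexample.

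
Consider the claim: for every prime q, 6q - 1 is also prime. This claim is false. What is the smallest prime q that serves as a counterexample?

q = 11

A counterexample is any prime q such that 6q - 1 is not prime; we check each in order.
q = 2: 6q - 1 = 11, prime.
q = 3: 6q - 1 = 17, prime.
q = 5: 6q - 1 = 29, prime.
q = 7: 6q - 1 = 41, prime.
q = 11: 6q - 1 = 65 = 5 × 13, not prime.
Hence q = 11 is a counterexample.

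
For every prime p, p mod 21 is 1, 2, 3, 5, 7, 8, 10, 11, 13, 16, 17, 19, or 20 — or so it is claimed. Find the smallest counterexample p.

A counterexample is any prime p such that the claim fails; we check each in order.
For p = 2, 3, 5, 7, …, 53, 59, 61 the conclusion holds.
p = 67: 67 mod 21 = 4 — not in {1, 2, 3, 5, 7, 8, 10, 11, 13, 16, 17, 19, 20}.
Thus p = 67 disproves the claim, and no smaller p works.

p = 67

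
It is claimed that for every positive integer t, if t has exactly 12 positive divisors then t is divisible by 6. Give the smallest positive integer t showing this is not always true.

t = 140

The first 8 eligible values, up to t = 132, all satisfy the conclusion.
t = 140: τ(140) = 12; 140 mod 6 = 2.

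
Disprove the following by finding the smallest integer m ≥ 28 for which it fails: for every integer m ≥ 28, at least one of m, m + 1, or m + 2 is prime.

m = 32

We need the least integer m ≥ 28 for which m, m + 1, m + 2 are all composite.
For m = 28, 29, 30, 31 the conclusion holds.
m = 32: 32 = 2 × 16; 33 = 3 × 11; 34 = 2 × 17 — all composite.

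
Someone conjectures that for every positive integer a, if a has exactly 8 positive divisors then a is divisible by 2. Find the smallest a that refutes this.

For a = 24, 30, 40, 42, …, 88, 102, 104 the conclusion holds.
a = 105: τ(105) = 8; 105 mod 2 = 1.
So a = 105 is the smallest counterexample.

a = 105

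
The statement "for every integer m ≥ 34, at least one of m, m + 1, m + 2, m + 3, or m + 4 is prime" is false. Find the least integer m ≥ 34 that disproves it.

Check each integer m ≥ 34 in order until m, m + 1, m + 2, m + 3, m + 4 are all composite.
For m = 34, 35, 36, 37, …, 45, 46, 47 the conclusion holds.
m = 48: 48 = 2 × 24; 49 = 7 × 7; 50 = 2 × 25; 51 = 3 × 17; 52 = 2 × 26 — all composite.
So m = 48 is the smallest counterexample.

m = 48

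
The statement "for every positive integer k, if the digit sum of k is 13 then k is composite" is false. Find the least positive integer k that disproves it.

Check each positive integer k in order until the digit sum of k is 13 but k is prime.
k = 49: digit sum 13; 49 is composite.
k = 58: digit sum 13; 58 is composite.
k = 67: digit sum 13; 67 is prime, not composite.

k = 67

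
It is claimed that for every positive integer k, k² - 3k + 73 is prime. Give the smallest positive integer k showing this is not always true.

k = 4

A counterexample is any positive integer k such that k² - 3k + 73 is not prime; we check each in order.
For k = 1, 2, 3 the conclusion holds.
k = 4: k² - 3k + 73 = 77 = 7 × 11, composite.
Hence k = 4 is a counterexample.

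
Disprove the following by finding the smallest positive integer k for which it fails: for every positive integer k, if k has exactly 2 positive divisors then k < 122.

A counterexample is any positive integer k such that k has exactly 2 positive divisors but the claim fails; we check each in order.
For k = 2, 3, 5, 7, …, 107, 109, 113 the conclusion holds.
k = 127: τ(127) = 2; 127 ≥ 122.

k = 127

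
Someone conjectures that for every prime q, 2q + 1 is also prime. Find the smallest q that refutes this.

For q = 2, 3, 5 the conclusion holds.
q = 7: 2q + 1 = 15 = 3 × 5, not prime.

q = 7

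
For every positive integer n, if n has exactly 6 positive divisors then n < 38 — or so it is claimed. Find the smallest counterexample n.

n = 44

Check each positive integer n in order until n has exactly 6 positive divisors but the claim fails.
For n = 12, 18, 20, 28, 32 the conclusion holds.
n = 44: τ(44) = 6; 44 ≥ 38.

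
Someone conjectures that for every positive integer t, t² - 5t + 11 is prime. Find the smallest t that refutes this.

t = 7

For t = 1, 2, 3, 4, 5, 6 the conclusion holds.
t = 7: t² - 5t + 11 = 25 = 5 × 5, composite.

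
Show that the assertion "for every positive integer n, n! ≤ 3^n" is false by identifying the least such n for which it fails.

n = 7

We need the least positive integer n for which n! > 3^n.
For n = 1, 2, 3, 4, 5, 6 the conclusion holds.
n = 7: n! = 5040 and 3^n = 2187, so 5040 > 2187.
Hence n = 7 is a counterexample.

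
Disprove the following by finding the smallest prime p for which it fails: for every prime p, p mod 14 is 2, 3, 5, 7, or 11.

We need the least prime p for which the claim fails.
p = 2: 2 mod 14 = 2.
p = 3: 3 mod 14 = 3.
p = 5: 5 mod 14 = 5.
p = 7: 7 mod 14 = 7.
p = 11: 11 mod 14 = 11.
p = 13: 13 mod 14 = 13 — not in {2, 3, 5, 7, 11}.

p = 13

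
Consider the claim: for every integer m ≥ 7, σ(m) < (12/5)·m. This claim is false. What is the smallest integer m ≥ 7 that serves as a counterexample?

For m = 7, 8, 9, 10, …, 21, 22, 23 the conclusion holds.
m = 24: σ(24) = 60; 60 ≥ 288/5.

m = 24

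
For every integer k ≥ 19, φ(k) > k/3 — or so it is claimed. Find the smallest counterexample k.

A counterexample is any integer k ≥ 19 such that the claim fails; we check each in order.
For k = 19, 20, 21, 22, 23 the conclusion holds.
k = 24: φ(24) = 8 and 24/3 = 8, so φ(24) ≤ 24/3.
Hence k = 24 is a counterexample.

k = 24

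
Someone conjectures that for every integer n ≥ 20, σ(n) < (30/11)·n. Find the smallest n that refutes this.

A counterexample is any integer n ≥ 20 such that the claim fails; we check each in order.
For n = 20, 21, 22, 23, …, 57, 58, 59 the conclusion holds.
n = 60: σ(60) = 168; 168 ≥ 1800/11.
Hence n = 60 is a counterexample.

n = 60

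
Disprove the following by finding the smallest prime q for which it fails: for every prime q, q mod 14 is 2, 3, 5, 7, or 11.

We need the least prime q for which the claim fails.
For q = 2, 3, 5, 7, 11 the conclusion holds.
q = 13: 13 mod 14 = 13 — not in {2, 3, 5, 7, 11}.

q = 13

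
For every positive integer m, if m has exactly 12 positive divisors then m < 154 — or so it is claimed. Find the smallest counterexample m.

m = 156

We need the least positive integer m for which m has exactly 12 positive divisors but the claim fails.
For m = 60, 72, 84, 90, 96, 108, 126, 132, 140, 150 the conclusion holds.
m = 156: τ(156) = 12; 156 ≥ 154.
Hence m = 156 is a counterexample.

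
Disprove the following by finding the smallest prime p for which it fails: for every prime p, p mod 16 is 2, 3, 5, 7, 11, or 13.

We need the least prime p for which the claim fails.
The first 6 eligible values, up to p = 13, all satisfy the conclusion.
p = 17: 17 mod 16 = 1 — not in {2, 3, 5, 7, 11, 13}.
So p = 17 is the smallest counterexample.

p = 17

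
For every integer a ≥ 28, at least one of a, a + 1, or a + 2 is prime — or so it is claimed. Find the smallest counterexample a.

a = 32

Check each integer a ≥ 28 in order until a, a + 1, a + 2 are all composite.
The first 4 eligible values, up to a = 31, all satisfy the conclusion.
a = 32: 32 = 2 × 16; 33 = 3 × 11; 34 = 2 × 17 — all composite.
Hence a = 32 is a counterexample.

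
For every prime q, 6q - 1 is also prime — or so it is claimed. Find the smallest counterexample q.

q = 11

Check each prime q in order until 6q - 1 is not prime.
The first 4 eligible values, up to q = 7, all satisfy the conclusion.
q = 11: 6q - 1 = 65 = 5 × 13, not prime.
Thus q = 11 disproves the claim, and no smaller q works.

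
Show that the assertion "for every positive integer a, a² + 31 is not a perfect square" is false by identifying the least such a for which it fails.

a = 15

For a = 1, 2, 3, 4, …, 12, 13, 14 the conclusion holds.
a = 15: 15² + 31 = 256 = 16², a perfect square.
Hence a = 15 is a counterexample.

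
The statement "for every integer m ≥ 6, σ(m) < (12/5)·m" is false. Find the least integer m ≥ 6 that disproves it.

m = 24

The first 18 eligible values, up to m = 23, all satisfy the conclusion.
m = 24: σ(24) = 60; 60 ≥ 288/5.
So m = 24 is the smallest counterexample.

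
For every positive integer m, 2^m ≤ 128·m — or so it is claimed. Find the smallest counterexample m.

m = 11

We need the least positive integer m for which 2^m > 128·m.
The first 10 eligible values, up to m = 10, all satisfy the conclusion.
m = 11: 2^m = 2048 and 128·m = 1408, so 2048 > 1408.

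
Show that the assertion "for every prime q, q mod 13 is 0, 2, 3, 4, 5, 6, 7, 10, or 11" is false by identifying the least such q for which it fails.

We need the least prime q for which the claim fails.
For q = 2, 3, 5, 7, …, 37, 41, 43 the conclusion holds.
q = 47: 47 mod 13 = 8 — not in {0, 2, 3, 4, 5, 6, 7, 10, 11}.
Hence q = 47 is a counterexample.

q = 47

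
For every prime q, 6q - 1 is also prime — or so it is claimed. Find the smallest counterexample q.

Check each prime q in order until 6q - 1 is not prime.
The first 4 eligible values, up to q = 7, all satisfy the conclusion.
q = 11: 6q - 1 = 65 = 5 × 13, not prime.
Hence q = 11 is a counterexample.

q = 11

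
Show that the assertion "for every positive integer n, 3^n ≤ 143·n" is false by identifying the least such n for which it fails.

n = 7

We need the least positive integer n for which 3^n > 143·n.
The first 6 eligible values, up to n = 6, all satisfy the conclusion.
n = 7: 3^n = 2187 and 143·n = 1001, so 2187 > 1001.
So n = 7 is the smallest counterexample.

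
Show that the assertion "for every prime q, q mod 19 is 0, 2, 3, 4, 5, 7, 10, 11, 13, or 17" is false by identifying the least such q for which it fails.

q = 31

We need the least prime q for which the claim fails.
The first 10 eligible values, up to q = 29, all satisfy the conclusion.
q = 31: 31 mod 19 = 12 — not in {0, 2, 3, 4, 5, 7, 10, 11, 13, 17}.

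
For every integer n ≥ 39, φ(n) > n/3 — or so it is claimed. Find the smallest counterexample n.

n = 42

n = 39: φ(39) = 24 and 39/3 = 13, so φ(39) > 39/3.
n = 40: φ(40) = 16 and 40/3 = 40/3, so φ(40) > 40/3.
n = 41: φ(41) = 40 and 41/3 = 41/3, so φ(41) > 41/3.
n = 42: φ(42) = 12 and 42/3 = 14, so φ(42) ≤ 42/3.
Thus n = 42 disproves the claim, and no smaller n works.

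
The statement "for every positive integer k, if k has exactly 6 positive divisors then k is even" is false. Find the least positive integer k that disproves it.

For k = 12, 18, 20, 28, 32, 44 the conclusion holds.
k = 45: divisors of 45: 1, 3, 5, 9, 15, 45; 45 is odd.

k = 45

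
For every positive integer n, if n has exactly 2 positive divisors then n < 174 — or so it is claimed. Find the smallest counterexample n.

Check each positive integer n in order until n has exactly 2 positive divisors but the claim fails.
For n = 2, 3, 5, 7, …, 163, 167, 173 the conclusion holds.
n = 179: τ(179) = 2; 179 ≥ 174.
So n = 179 is the smallest counterexample.

n = 179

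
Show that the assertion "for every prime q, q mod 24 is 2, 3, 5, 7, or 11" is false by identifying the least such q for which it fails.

Check each prime q in order until the claim fails.
The first 5 eligible values, up to q = 11, all satisfy the conclusion.
q = 13: 13 mod 24 = 13 — not in {2, 3, 5, 7, 11}.
Hence q = 13 is a counterexample.

q = 13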